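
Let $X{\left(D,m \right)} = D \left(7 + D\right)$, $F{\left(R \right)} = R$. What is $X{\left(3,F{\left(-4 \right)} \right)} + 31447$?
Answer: $31477$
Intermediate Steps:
$X{\left(3,F{\left(-4 \right)} \right)} + 31447 = 3 \left(7 + 3\right) + 31447 = 3 \cdot 10 + 31447 = 30 + 31447 = 31477$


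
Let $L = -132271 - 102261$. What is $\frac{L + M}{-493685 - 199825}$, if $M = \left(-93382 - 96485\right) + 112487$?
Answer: $\frac{155956}{346755} \approx 0.44976$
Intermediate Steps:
$M = -77380$ ($M = -189867 + 112487 = -77380$)
$L = -234532$ ($L = -132271 - 102261 = -234532$)
$\frac{L + M}{-493685 - 199825} = \frac{-234532 - 77380}{-493685 - 199825} = - \frac{311912}{-693510} = \left(-311912\right) \left(- \frac{1}{693510}\right) = \frac{155956}{346755}$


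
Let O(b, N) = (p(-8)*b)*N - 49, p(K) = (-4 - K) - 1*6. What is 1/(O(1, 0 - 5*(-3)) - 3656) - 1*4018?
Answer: -15007231/3735 ≈ -4018.0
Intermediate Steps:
p(K) = -10 - K (p(K) = (-4 - K) - 6 = -10 - K)
O(b, N) = -49 - 2*N*b (O(b, N) = ((-10 - 1*(-8))*b)*N - 49 = ((-10 + 8)*b)*N - 49 = (-2*b)*N - 49 = -2*N*b - 49 = -49 - 2*N*b)
1/(O(1, 0 - 5*(-3)) - 3656) - 1*4018 = 1/((-49 - 2*(0 - 5*(-3))*1) - 3656) - 1*4018 = 1/((-49 - 2*(0 + 15)*1) - 3656) - 4018 = 1/((-49 - 2*15*1) - 3656) - 4018 = 1/((-49 - 30) - 3656) - 4018 = 1/(-79 - 3656) - 4018 = 1/(-3735) - 4018 = -1/3735 - 4018 = -15007231/3735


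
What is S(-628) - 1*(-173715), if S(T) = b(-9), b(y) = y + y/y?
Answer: 173707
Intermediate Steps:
b(y) = 1 + y (b(y) = y + 1 = 1 + y)
S(T) = -8 (S(T) = 1 - 9 = -8)
S(-628) - 1*(-173715) = -8 - 1*(-173715) = -8 + 173715 = 173707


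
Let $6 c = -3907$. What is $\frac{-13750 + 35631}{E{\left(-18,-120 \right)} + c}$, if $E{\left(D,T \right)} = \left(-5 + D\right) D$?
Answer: $- \frac{131286}{1423} \approx -92.26$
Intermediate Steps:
$E{\left(D,T \right)} = D \left(-5 + D\right)$
$c = - \frac{3907}{6}$ ($c = \frac{1}{6} \left(-3907\right) = - \frac{3907}{6} \approx -651.17$)
$\frac{-13750 + 35631}{E{\left(-18,-120 \right)} + c} = \frac{-13750 + 35631}{- 18 \left(-5 - 18\right) - \frac{3907}{6}} = \frac{21881}{\left(-18\right) \left(-23\right) - \frac{3907}{6}} = \frac{21881}{414 - \frac{3907}{6}} = \frac{21881}{- \frac{1423}{6}} = 21881 \left(- \frac{6}{1423}\right) = - \frac{131286}{1423}$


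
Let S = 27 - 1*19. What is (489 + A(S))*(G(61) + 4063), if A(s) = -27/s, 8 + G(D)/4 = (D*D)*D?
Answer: 3542945175/8 ≈ 4.4287e+8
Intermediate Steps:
G(D) = -32 + 4*D**3 (G(D) = -32 + 4*((D*D)*D) = -32 + 4*(D**2*D) = -32 + 4*D**3)
S = 8 (S = 27 - 19 = 8)
(489 + A(S))*(G(61) + 4063) = (489 - 27/8)*((-32 + 4*61**3) + 4063) = (489 - 27*1/8)*((-32 + 4*226981) + 4063) = (489 - 27/8)*((-32 + 907924) + 4063) = 3885*(907892 + 4063)/8 = (3885/8)*911955 = 3542945175/8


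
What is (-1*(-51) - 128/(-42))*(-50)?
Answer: -56750/21 ≈ -2702.4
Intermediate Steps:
(-1*(-51) - 128/(-42))*(-50) = (51 - 128*(-1/42))*(-50) = (51 + 64/21)*(-50) = (1135/21)*(-50) = -56750/21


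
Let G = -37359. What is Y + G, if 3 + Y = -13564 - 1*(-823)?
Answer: -50103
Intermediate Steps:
Y = -12744 (Y = -3 + (-13564 - 1*(-823)) = -3 + (-13564 + 823) = -3 - 12741 = -12744)
Y + G = -12744 - 37359 = -50103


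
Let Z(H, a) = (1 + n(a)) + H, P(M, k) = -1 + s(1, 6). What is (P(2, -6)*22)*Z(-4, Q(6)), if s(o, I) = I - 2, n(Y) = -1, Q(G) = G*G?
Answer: -264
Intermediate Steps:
Q(G) = G**2
s(o, I) = -2 + I
P(M, k) = 3 (P(M, k) = -1 + (-2 + 6) = -1 + 4 = 3)
Z(H, a) = H (Z(H, a) = (1 - 1) + H = 0 + H = H)
(P(2, -6)*22)*Z(-4, Q(6)) = (3*22)*(-4) = 66*(-4) = -264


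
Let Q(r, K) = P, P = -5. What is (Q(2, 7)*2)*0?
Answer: 0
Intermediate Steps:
Q(r, K) = -5
(Q(2, 7)*2)*0 = -5*2*0 = -10*0 = 0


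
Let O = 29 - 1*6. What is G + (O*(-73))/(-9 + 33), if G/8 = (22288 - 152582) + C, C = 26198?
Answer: -19988111/24 ≈ -8.3284e+5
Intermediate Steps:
O = 23 (O = 29 - 6 = 23)
G = -832768 (G = 8*((22288 - 152582) + 26198) = 8*(-130294 + 26198) = 8*(-104096) = -832768)
G + (O*(-73))/(-9 + 33) = -832768 + (23*(-73))/(-9 + 33) = -832768 - 1679/24 = -19988111/24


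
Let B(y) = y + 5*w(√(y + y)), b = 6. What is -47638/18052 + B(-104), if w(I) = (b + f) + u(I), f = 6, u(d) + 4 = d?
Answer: -601483/9026 + 20*I*√13 ≈ -66.639 + 72.111*I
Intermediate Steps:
u(d) = -4 + d
w(I) = 8 + I (w(I) = (6 + 6) + (-4 + I) = 12 + (-4 + I) = 8 + I)
B(y) = 40 + y + 5*√2*√y (B(y) = y + 5*(8 + √(y + y)) = y + 5*(8 + √(2*y)) = y + 5*(8 + √2*√y) = y + (40 + 5*√2*√y) = 40 + y + 5*√2*√y)
-47638/18052 + B(-104) = -47638/18052 + (40 - 104 + 5*√2*√(-104)) = -47638*1/18052 + (40 - 104 + 5*√2*(2*I*√26)) = -23819/9026 + (40 - 104 + 20*I*√13) = -23819/9026 + (-64 + 20*I*√13) = -601483/9026 + 20*I*√13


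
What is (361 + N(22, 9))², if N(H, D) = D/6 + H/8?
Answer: 2134521/16 ≈ 1.3341e+5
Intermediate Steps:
N(H, D) = D/6 + H/8 (N(H, D) = D*(⅙) + H*(⅛) = D/6 + H/8)
(361 + N(22, 9))² = (361 + ((⅙)*9 + (⅛)*22))² = (361 + (3/2 + 11/4))² = (361 + 17/4)² = (1461/4)² = 2134521/16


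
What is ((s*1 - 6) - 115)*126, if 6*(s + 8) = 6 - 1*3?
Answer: -16191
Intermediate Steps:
s = -15/2 (s = -8 + (6 - 1*3)/6 = -8 + (6 - 3)/6 = -8 + (1/6)*3 = -8 + 1/2 = -15/2 ≈ -7.5000)
((s*1 - 6) - 115)*126 = ((-15/2*1 - 6) - 115)*126 = ((-15/2 - 6) - 115)*126 = (-27/2 - 115)*126 = -257/2*126 = -16191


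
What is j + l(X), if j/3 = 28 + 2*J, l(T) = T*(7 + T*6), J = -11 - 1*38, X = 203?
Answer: 248465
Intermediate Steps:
J = -49 (J = -11 - 38 = -49)
l(T) = T*(7 + 6*T)
j = -210 (j = 3*(28 + 2*(-49)) = 3*(28 - 98) = 3*(-70) = -210)
j + l(X) = -210 + 203*(7 + 6*203) = -210 + 203*(7 + 1218) = -210 + 203*1225 = -210 + 248675 = 248465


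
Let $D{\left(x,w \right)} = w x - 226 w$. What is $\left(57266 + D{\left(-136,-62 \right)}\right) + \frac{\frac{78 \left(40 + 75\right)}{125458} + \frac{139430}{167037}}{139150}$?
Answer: $\frac{23243796320479401983}{291604520368590} \approx 79710.0$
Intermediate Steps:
$D{\left(x,w \right)} = - 226 w + w x$
$\left(57266 + D{\left(-136,-62 \right)}\right) + \frac{\frac{78 \left(40 + 75\right)}{125458} + \frac{139430}{167037}}{139150} = \left(57266 - 62 \left(-226 - 136\right)\right) + \frac{\frac{78 \left(40 + 75\right)}{125458} + \frac{139430}{167037}}{139150} = \left(57266 - -22444\right) + \left(78 \cdot 115 \cdot \frac{1}{125458} + 139430 \cdot \frac{1}{167037}\right) \frac{1}{139150} = \left(57266 + 22444\right) + \left(8970 \cdot \frac{1}{125458} + \frac{139430}{167037}\right) \frac{1}{139150} = 79710 + \left(\frac{4485}{62729} + \frac{139430}{167037}\right) \frac{1}{139150} = 79710 + \frac{9495465415}{10478063973} \cdot \frac{1}{139150} = 79710 + \frac{1899093083}{291604520368590} = \frac{23243796320479401983}{291604520368590}$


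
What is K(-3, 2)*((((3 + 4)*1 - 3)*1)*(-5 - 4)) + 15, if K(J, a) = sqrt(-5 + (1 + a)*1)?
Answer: 15 - 36*I*sqrt(2) ≈ 15.0 - 50.912*I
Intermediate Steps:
K(J, a) = sqrt(-4 + a) (K(J, a) = sqrt(-5 + (1 + a)) = sqrt(-4 + a))
K(-3, 2)*((((3 + 4)*1 - 3)*1)*(-5 - 4)) + 15 = sqrt(-4 + 2)*((((3 + 4)*1 - 3)*1)*(-5 - 4)) + 15 = sqrt(-2)*(((7*1 - 3)*1)*(-9)) + 15 = (I*sqrt(2))*(((7 - 3)*1)*(-9)) + 15 = (I*sqrt(2))*((4*1)*(-9)) + 15 = (I*sqrt(2))*(4*(-9)) + 15 = (I*sqrt(2))*(-36) + 15 = -36*I*sqrt(2) + 15 = 15 - 36*I*sqrt(2)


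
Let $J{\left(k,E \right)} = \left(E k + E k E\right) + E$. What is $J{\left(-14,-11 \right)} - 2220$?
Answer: $-3771$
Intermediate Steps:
$J{\left(k,E \right)} = E + E k + k E^{2}$ ($J{\left(k,E \right)} = \left(E k + k E^{2}\right) + E = E + E k + k E^{2}$)
$J{\left(-14,-11 \right)} - 2220 = - 11 \left(1 - 14 - -154\right) - 2220 = - 11 \left(1 - 14 + 154\right) - 2220 = \left(-11\right) 141 - 2220 = -1551 - 2220 = -3771$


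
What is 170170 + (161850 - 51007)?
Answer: 281013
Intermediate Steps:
170170 + (161850 - 51007) = 170170 + 110843 = 281013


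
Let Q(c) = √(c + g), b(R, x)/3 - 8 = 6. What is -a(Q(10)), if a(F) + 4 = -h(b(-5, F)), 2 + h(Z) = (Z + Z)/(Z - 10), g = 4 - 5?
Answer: 37/8 ≈ 4.6250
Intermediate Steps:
g = -1
b(R, x) = 42 (b(R, x) = 24 + 3*6 = 24 + 18 = 42)
Q(c) = √(-1 + c) (Q(c) = √(c - 1) = √(-1 + c))
h(Z) = -2 + 2*Z/(-10 + Z) (h(Z) = -2 + (Z + Z)/(Z - 10) = -2 + (2*Z)/(-10 + Z) = -2 + 2*Z/(-10 + Z))
a(F) = -37/8 (a(F) = -4 - 20/(-10 + 42) = -4 - 20/32 = -4 - 1*5/8 = -4 - 5/8 = -37/8)
-a(Q(10)) = -1*(-37/8) = 37/8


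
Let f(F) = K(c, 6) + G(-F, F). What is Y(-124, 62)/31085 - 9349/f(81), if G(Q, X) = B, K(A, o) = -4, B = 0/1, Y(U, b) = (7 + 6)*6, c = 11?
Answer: 290613977/124340 ≈ 2337.3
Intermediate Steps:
Y(U, b) = 78 (Y(U, b) = 13*6 = 78)
B = 0 (B = 0*1 = 0)
G(Q, X) = 0
f(F) = -4 (f(F) = -4 + 0 = -4)
Y(-124, 62)/31085 - 9349/f(81) = 78/31085 - 9349/(-4) = 78*(1/31085) - 9349*(-¼) = 78/31085 + 9349/4 = 290613977/124340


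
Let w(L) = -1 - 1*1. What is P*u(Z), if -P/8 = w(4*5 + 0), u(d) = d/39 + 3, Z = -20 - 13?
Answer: 448/13 ≈ 34.462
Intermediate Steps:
Z = -33
u(d) = 3 + d/39 (u(d) = d/39 + 3 = 3 + d/39)
w(L) = -2 (w(L) = -1 - 1 = -2)
P = 16 (P = -8*(-2) = 16)
P*u(Z) = 16*(3 + (1/39)*(-33)) = 16*(3 - 11/13) = 16*(28/13) = 448/13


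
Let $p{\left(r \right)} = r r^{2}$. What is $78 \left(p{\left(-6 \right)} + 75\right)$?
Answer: $-10998$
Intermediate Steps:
$p{\left(r \right)} = r^{3}$
$78 \left(p{\left(-6 \right)} + 75\right) = 78 \left(\left(-6\right)^{3} + 75\right) = 78 \left(-216 + 75\right) = 78 \left(-141\right) = -10998$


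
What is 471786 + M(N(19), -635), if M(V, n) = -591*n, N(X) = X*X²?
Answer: 847071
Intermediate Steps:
N(X) = X³
471786 + M(N(19), -635) = 471786 - 591*(-635) = 471786 + 375285 = 847071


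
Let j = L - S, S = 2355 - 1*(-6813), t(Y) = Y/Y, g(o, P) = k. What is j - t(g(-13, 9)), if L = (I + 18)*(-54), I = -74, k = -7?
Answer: -6145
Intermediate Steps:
g(o, P) = -7
t(Y) = 1
L = 3024 (L = (-74 + 18)*(-54) = -56*(-54) = 3024)
S = 9168 (S = 2355 + 6813 = 9168)
j = -6144 (j = 3024 - 1*9168 = 3024 - 9168 = -6144)
j - t(g(-13, 9)) = -6144 - 1*1 = -6144 - 1 = -6145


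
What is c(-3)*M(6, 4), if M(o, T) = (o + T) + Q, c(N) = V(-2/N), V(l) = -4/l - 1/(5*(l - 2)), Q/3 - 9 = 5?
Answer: -1521/5 ≈ -304.20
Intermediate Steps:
Q = 42 (Q = 27 + 3*5 = 27 + 15 = 42)
V(l) = -1/(-10 + 5*l) - 4/l (V(l) = -4/l - 1/(5*(-2 + l)) = -4/l - 1/(-10 + 5*l) = -1/(-10 + 5*l) - 4/l)
c(N) = -N*(40 + 42/N)/(10*(-2 - 2/N)) (c(N) = (40 - (-42)/N)/(5*((-2/N))*(-2 - 2/N)) = (-N/2)*(40 + 42/N)/(5*(-2 - 2/N)) = -N*(40 + 42/N)/(10*(-2 - 2/N)))
M(o, T) = 42 + T + o (M(o, T) = (o + T) + 42 = (T + o) + 42 = 42 + T + o)
c(-3)*M(6, 4) = ((⅒)*(-3)*(21 + 20*(-3))/(1 - 3))*(42 + 4 + 6) = ((⅒)*(-3)*(21 - 60)/(-2))*52 = ((⅒)*(-3)*(-½)*(-39))*52 = -117/20*52 = -1521/5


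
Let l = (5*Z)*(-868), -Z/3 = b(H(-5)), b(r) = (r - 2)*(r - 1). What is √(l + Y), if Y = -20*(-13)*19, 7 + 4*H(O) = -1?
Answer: 2*√40295 ≈ 401.47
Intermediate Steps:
H(O) = -2 (H(O) = -7/4 + (¼)*(-1) = -7/4 - ¼ = -2)
Y = 4940 (Y = 260*19 = 4940)
b(r) = (-1 + r)*(-2 + r) (b(r) = (-2 + r)*(-1 + r) = (-1 + r)*(-2 + r))
Z = -36 (Z = -3*(2 + (-2)² - 3*(-2)) = -3*(2 + 4 + 6) = -3*12 = -36)
l = 156240 (l = (5*(-36))*(-868) = -180*(-868) = 156240)
√(l + Y) = √(156240 + 4940) = √161180 = 2*√40295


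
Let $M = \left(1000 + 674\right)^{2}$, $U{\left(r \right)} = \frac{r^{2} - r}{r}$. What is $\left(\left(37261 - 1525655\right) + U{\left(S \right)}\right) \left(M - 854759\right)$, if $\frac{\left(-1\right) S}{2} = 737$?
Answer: $-2901545205273$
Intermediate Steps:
$S = -1474$ ($S = \left(-2\right) 737 = -1474$)
$U{\left(r \right)} = \frac{r^{2} - r}{r}$
$M = 2802276$ ($M = 1674^{2} = 2802276$)
$\left(\left(37261 - 1525655\right) + U{\left(S \right)}\right) \left(M - 854759\right) = \left(\left(37261 - 1525655\right) - 1475\right) \left(2802276 - 854759\right) = \left(\left(37261 - 1525655\right) - 1475\right) 1947517 = \left(-1488394 - 1475\right) 1947517 = \left(-1489869\right) 1947517 = -2901545205273$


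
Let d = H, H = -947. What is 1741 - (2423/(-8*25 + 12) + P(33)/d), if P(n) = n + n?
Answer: 312267665/178036 ≈ 1754.0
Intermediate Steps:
d = -947
P(n) = 2*n
1741 - (2423/(-8*25 + 12) + P(33)/d) = 1741 - (2423/(-8*25 + 12) + (2*33)/(-947)) = 1741 - (2423/(-200 + 12) + 66*(-1/947)) = 1741 - (2423/(-188) - 66/947) = 1741 - (2423*(-1/188) - 66/947) = 1741 - (-2423/188 - 66/947) = 1741 - 1*(-2306989/178036) = 1741 + 2306989/178036 = 312267665/178036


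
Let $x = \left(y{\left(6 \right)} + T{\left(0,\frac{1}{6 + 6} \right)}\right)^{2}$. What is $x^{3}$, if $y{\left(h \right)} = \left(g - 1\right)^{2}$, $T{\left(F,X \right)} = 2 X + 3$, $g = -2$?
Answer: $\frac{151334226289}{46656} \approx 3.2436 \cdot 10^{6}$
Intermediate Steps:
$T{\left(F,X \right)} = 3 + 2 X$
$y{\left(h \right)} = 9$ ($y{\left(h \right)} = \left(-2 - 1\right)^{2} = \left(-3\right)^{2} = 9$)
$x = \frac{5329}{36}$ ($x = \left(9 + \left(3 + \frac{2}{6 + 6}\right)\right)^{2} = \left(9 + \left(3 + \frac{2}{12}\right)\right)^{2} = \left(9 + \left(3 + 2 \cdot \frac{1}{12}\right)\right)^{2} = \left(9 + \left(3 + \frac{1}{6}\right)\right)^{2} = \left(9 + \frac{19}{6}\right)^{2} = \left(\frac{73}{6}\right)^{2} = \frac{5329}{36} \approx 148.03$)
$x^{3} = \left(\frac{5329}{36}\right)^{3} = \frac{151334226289}{46656}$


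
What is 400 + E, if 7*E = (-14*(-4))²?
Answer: 848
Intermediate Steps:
E = 448 (E = (-14*(-4))²/7 = (⅐)*56² = (⅐)*3136 = 448)
400 + E = 400 + 448 = 848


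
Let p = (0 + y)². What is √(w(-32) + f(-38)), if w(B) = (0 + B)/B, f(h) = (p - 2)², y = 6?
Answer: √1157 ≈ 34.015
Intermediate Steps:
p = 36 (p = (0 + 6)² = 6² = 36)
f(h) = 1156 (f(h) = (36 - 2)² = 34² = 1156)
w(B) = 1 (w(B) = B/B = 1)
√(w(-32) + f(-38)) = √(1 + 1156) = √1157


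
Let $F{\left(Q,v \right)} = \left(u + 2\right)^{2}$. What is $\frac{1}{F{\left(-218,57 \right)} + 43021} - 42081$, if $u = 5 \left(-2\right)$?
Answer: $- \frac{1813059884}{43085} \approx -42081.0$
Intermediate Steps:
$u = -10$
$F{\left(Q,v \right)} = 64$ ($F{\left(Q,v \right)} = \left(-10 + 2\right)^{2} = \left(-8\right)^{2} = 64$)
$\frac{1}{F{\left(-218,57 \right)} + 43021} - 42081 = \frac{1}{64 + 43021} - 42081 = \frac{1}{43085} - 42081 = - \frac{1813059884}{43085}$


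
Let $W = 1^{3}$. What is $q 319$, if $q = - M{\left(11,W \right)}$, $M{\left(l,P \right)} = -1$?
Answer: $319$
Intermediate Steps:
$W = 1$
$q = 1$ ($q = \left(-1\right) \left(-1\right) = 1$)
$q 319 = 1 \cdot 319 = 319$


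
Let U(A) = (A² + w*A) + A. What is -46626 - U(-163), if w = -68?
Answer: -84116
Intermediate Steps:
U(A) = A² - 67*A (U(A) = (A² - 68*A) + A = A² - 67*A)
-46626 - U(-163) = -46626 - (-163)*(-67 - 163) = -46626 - (-163)*(-230) = -46626 - 1*37490 = -46626 - 37490 = -84116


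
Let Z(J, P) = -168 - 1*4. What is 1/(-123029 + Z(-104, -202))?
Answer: -1/123201 ≈ -8.1168e-6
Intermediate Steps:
Z(J, P) = -172 (Z(J, P) = -168 - 4 = -172)
1/(-123029 + Z(-104, -202)) = 1/(-123029 - 172) = 1/(-123201) = -1/123201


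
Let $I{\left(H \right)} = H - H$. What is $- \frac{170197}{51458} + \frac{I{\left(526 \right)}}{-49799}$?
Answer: $- \frac{170197}{51458} \approx -3.3075$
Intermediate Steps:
$I{\left(H \right)} = 0$
$- \frac{170197}{51458} + \frac{I{\left(526 \right)}}{-49799} = - \frac{170197}{51458} + \frac{0}{-49799} = \left(-170197\right) \frac{1}{51458} + 0 \left(- \frac{1}{49799}\right) = - \frac{170197}{51458} + 0 = - \frac{170197}{51458}$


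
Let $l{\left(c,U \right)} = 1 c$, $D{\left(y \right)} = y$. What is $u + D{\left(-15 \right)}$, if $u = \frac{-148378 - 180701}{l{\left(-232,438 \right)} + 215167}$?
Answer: $- \frac{1184368}{71645} \approx -16.531$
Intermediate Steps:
$l{\left(c,U \right)} = c$
$u = - \frac{109693}{71645}$ ($u = \frac{-148378 - 180701}{-232 + 215167} = - \frac{329079}{214935} = \left(-329079\right) \frac{1}{214935} = - \frac{109693}{71645} \approx -1.5311$)
$u + D{\left(-15 \right)} = - \frac{109693}{71645} - 15 = - \frac{1184368}{71645}$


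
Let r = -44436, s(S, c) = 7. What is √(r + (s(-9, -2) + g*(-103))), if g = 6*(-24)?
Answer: I*√29597 ≈ 172.04*I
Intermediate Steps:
g = -144
√(r + (s(-9, -2) + g*(-103))) = √(-44436 + (7 - 144*(-103))) = √(-44436 + (7 + 14832)) = √(-44436 + 14839) = √(-29597) = I*√29597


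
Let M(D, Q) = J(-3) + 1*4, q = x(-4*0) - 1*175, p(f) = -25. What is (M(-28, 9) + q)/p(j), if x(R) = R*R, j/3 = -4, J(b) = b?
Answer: 174/25 ≈ 6.9600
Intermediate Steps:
j = -12 (j = 3*(-4) = -12)
x(R) = R²
q = -175 (q = (-4*0)² - 1*175 = 0² - 175 = 0 - 175 = -175)
M(D, Q) = 1 (M(D, Q) = -3 + 1*4 = -3 + 4 = 1)
(M(-28, 9) + q)/p(j) = (1 - 175)/(-25) = -1/25*(-174) = 174/25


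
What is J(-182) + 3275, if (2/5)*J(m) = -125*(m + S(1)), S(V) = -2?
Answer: 60775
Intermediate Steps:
J(m) = 625 - 625*m/2 (J(m) = 5*(-125*(m - 2))/2 = 5*(-125*(-2 + m))/2 = 5*(250 - 125*m)/2 = 625 - 625*m/2)
J(-182) + 3275 = (625 - 625/2*(-182)) + 3275 = (625 + 56875) + 3275 = 57500 + 3275 = 60775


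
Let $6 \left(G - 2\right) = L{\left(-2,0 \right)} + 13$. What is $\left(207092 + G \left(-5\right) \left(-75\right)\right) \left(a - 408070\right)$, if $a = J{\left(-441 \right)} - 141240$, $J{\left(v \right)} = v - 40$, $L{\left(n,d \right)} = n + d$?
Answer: $- \frac{229295284669}{2} \approx -1.1465 \cdot 10^{11}$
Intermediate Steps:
$L{\left(n,d \right)} = d + n$
$J{\left(v \right)} = -40 + v$
$a = -141721$ ($a = \left(-40 - 441\right) - 141240 = -481 - 141240 = -141721$)
$G = \frac{23}{6}$ ($G = 2 + \frac{\left(0 - 2\right) + 13}{6} = 2 + \frac{-2 + 13}{6} = 2 + \frac{1}{6} \cdot 11 = 2 + \frac{11}{6} = \frac{23}{6} \approx 3.8333$)
$\left(207092 + G \left(-5\right) \left(-75\right)\right) \left(a - 408070\right) = \left(207092 + \frac{23}{6} \left(-5\right) \left(-75\right)\right) \left(-141721 - 408070\right) = \left(207092 - - \frac{2875}{2}\right) \left(-549791\right) = \left(207092 + \frac{2875}{2}\right) \left(-549791\right) = \frac{417059}{2} \left(-549791\right) = - \frac{229295284669}{2}$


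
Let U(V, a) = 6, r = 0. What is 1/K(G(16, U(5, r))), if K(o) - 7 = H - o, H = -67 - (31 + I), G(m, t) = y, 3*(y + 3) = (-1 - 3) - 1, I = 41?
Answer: -3/382 ≈ -0.0078534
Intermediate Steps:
y = -14/3 (y = -3 + ((-1 - 3) - 1)/3 = -3 + (-4 - 1)/3 = -3 + (⅓)*(-5) = -3 - 5/3 = -14/3 ≈ -4.6667)
G(m, t) = -14/3
H = -139 (H = -67 - (31 + 41) = -67 - 1*72 = -67 - 72 = -139)
K(o) = -132 - o (K(o) = 7 + (-139 - o) = -132 - o)
1/K(G(16, U(5, r))) = 1/(-132 - 1*(-14/3)) = 1/(-132 + 14/3) = 1/(-382/3) = -3/382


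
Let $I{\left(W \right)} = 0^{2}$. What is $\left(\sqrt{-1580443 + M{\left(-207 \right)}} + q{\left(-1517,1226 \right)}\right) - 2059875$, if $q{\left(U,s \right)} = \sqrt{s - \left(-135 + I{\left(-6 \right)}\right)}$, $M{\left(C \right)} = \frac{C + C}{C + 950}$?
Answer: $-2059875 + \sqrt{1361} + \frac{i \sqrt{872482285309}}{743} \approx -2.0598 \cdot 10^{6} + 1257.2 i$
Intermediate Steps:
$I{\left(W \right)} = 0$
$M{\left(C \right)} = \frac{2 C}{950 + C}$
$q{\left(U,s \right)} = \sqrt{135 + s}$ ($q{\left(U,s \right)} = \sqrt{s + \left(135 - 0\right)} = \sqrt{s + \left(135 + 0\right)} = \sqrt{s + 135} = \sqrt{135 + s}$)
$\left(\sqrt{-1580443 + M{\left(-207 \right)}} + q{\left(-1517,1226 \right)}\right) - 2059875 = \left(\sqrt{-1580443 + 2 \left(-207\right) \frac{1}{950 - 207}} + \sqrt{135 + 1226}\right) - 2059875 = \left(\sqrt{-1580443 + 2 \left(-207\right) \frac{1}{743}} + \sqrt{1361}\right) - 2059875 = \left(\sqrt{-1580443 - \frac{414}{743}} + \sqrt{1361}\right) - 2059875 = \left(\sqrt{- \frac{1174269563}{743}} + \sqrt{1361}\right) - 2059875 = \left(\frac{i \sqrt{872482285309}}{743} + \sqrt{1361}\right) - 2059875 = \left(\sqrt{1361} + \frac{i \sqrt{872482285309}}{743}\right) - 2059875 = -2059875 + \sqrt{1361} + \frac{i \sqrt{872482285309}}{743}$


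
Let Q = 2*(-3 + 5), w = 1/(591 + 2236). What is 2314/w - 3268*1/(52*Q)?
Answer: 340166439/52 ≈ 6.5417e+6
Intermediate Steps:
w = 1/2827 ≈ 0.00035373
Q = 4 (Q = 2*2 = 4)
2314/w - 3268*1/(52*Q) = 2314/(1/2827) - 3268/(52*4) = 2314*2827 - 3268/208 = 6541678 - 3268*1/208 = 6541678 - 817/52 = 340166439/52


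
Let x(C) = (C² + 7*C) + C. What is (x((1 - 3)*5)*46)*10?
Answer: 9200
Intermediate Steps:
x(C) = C² + 8*C
(x((1 - 3)*5)*46)*10 = ((((1 - 3)*5)*(8 + (1 - 3)*5))*46)*10 = (((-2*5)*(8 - 2*5))*46)*10 = (-10*(8 - 10)*46)*10 = (-10*(-2)*46)*10 = (20*46)*10 = 920*10 = 9200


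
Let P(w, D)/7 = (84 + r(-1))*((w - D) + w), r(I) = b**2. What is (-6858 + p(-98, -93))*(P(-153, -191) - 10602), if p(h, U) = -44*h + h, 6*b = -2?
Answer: 1863499132/9 ≈ 2.0706e+8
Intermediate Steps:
b = -1/3 (b = (1/6)*(-2) = -1/3 ≈ -0.33333)
r(I) = 1/9 (r(I) = (-1/3)**2 = 1/9)
p(h, U) = -43*h
P(w, D) = -5299*D/9 + 10598*w/9 (P(w, D) = 7*((84 + 1/9)*((w - D) + w)) = 7*(757*(-D + 2*w)/9) = 7*(-757*D/9 + 1514*w/9) = -5299*D/9 + 10598*w/9)
(-6858 + p(-98, -93))*(P(-153, -191) - 10602) = (-6858 - 43*(-98))*((-5299/9*(-191) + (10598/9)*(-153)) - 10602) = (-6858 + 4214)*((1012109/9 - 180166) - 10602) = -2644*(-609385/9 - 10602) = -2644*(-704803/9) = 1863499132/9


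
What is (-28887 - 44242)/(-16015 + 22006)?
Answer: -73129/5991 ≈ -12.206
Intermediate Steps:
(-28887 - 44242)/(-16015 + 22006) = -73129/5991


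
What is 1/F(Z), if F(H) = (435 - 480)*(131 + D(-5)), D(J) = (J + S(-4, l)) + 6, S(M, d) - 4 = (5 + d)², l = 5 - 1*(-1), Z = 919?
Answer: -1/11565 ≈ -8.6468e-5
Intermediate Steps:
l = 6 (l = 5 + 1 = 6)
S(M, d) = 4 + (5 + d)²
D(J) = 131 + J (D(J) = (J + (4 + (5 + 6)²)) + 6 = (J + (4 + 11²)) + 6 = (J + (4 + 121)) + 6 = (J + 125) + 6 = (125 + J) + 6 = 131 + J)
F(H) = -11565 (F(H) = (435 - 480)*(131 + (131 - 5)) = -45*(131 + 126) = -45*257 = -11565)
1/F(Z) = 1/(-11565) = -1/11565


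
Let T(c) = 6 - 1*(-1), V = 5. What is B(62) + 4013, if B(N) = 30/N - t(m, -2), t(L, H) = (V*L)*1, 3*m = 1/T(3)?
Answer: 2612623/651 ≈ 4013.2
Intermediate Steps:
T(c) = 7 (T(c) = 6 + 1 = 7)
m = 1/21 (m = (⅓)/7 = (⅓)*(⅐) = 1/21 ≈ 0.047619)
t(L, H) = 5*L (t(L, H) = (5*L)*1 = 5*L)
B(N) = -5/21 + 30/N (B(N) = 30/N - 5/21 = -5/21 + 30/N)
B(62) + 4013 = (-5/21 + 30/62) + 4013 = (-5/21 + 30*(1/62)) + 4013 = (-5/21 + 15/31) + 4013 = 160/651 + 4013 = 2612623/651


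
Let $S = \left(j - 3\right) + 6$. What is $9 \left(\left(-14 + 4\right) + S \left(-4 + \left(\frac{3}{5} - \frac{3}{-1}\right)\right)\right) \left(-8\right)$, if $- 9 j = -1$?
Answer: $\frac{4048}{5} \approx 809.6$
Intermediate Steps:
$j = \frac{1}{9}$ ($j = \left(- \frac{1}{9}\right) \left(-1\right) = \frac{1}{9} \approx 0.11111$)
$S = \frac{28}{9}$ ($S = \left(\frac{1}{9} - 3\right) + 6 = - \frac{26}{9} + 6 = \frac{28}{9} \approx 3.1111$)
$9 \left(\left(-14 + 4\right) + S \left(-4 + \left(\frac{3}{5} - \frac{3}{-1}\right)\right)\right) \left(-8\right) = 9 \left(\left(-14 + 4\right) + \frac{28 \left(-4 + \left(\frac{3}{5} - \frac{3}{-1}\right)\right)}{9}\right) \left(-8\right) = 9 \left(-10 + \frac{28 \left(-4 + \left(3 \cdot \frac{1}{5} - -3\right)\right)}{9}\right) \left(-8\right) = 9 \left(-10 + \frac{28 \left(-4 + \left(\frac{3}{5} + 3\right)\right)}{9}\right) \left(-8\right) = 9 \left(-10 + \frac{28 \left(-4 + \frac{18}{5}\right)}{9}\right) \left(-8\right) = 9 \left(-10 + \frac{28}{9} \left(- \frac{2}{5}\right)\right) \left(-8\right) = 9 \left(-10 - \frac{56}{45}\right) \left(-8\right) = 9 \left(- \frac{506}{45}\right) \left(-8\right) = \left(- \frac{506}{5}\right) \left(-8\right) = \frac{4048}{5}$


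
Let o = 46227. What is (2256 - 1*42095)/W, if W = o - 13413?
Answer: -39839/32814 ≈ -1.2141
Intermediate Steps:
W = 32814 (W = 46227 - 13413 = 32814)
(2256 - 1*42095)/W = (2256 - 1*42095)/32814 = (2256 - 42095)*(1/32814) = -39839*1/32814 = -39839/32814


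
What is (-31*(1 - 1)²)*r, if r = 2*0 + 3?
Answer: 0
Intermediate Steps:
r = 3 (r = 0 + 3 = 3)
(-31*(1 - 1)²)*r = -31*(1 - 1)²*3 = -31*0²*3 = -31*0*3 = 0*3 = 0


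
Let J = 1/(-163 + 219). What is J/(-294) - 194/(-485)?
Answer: 32923/82320 ≈ 0.39994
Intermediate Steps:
J = 1/56 ≈ 0.017857
J/(-294) - 194/(-485) = (1/56)/(-294) - 194/(-485) = (1/56)*(-1/294) - 194*(-1/485) = -1/16464 + ⅖ = 32923/82320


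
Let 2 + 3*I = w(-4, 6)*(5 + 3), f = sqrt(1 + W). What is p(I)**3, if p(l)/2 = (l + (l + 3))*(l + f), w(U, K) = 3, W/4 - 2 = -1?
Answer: 16219255888/729 + 594316984*sqrt(5)/81 ≈ 3.8655e+7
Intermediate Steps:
W = 4 (W = 8 + 4*(-1) = 8 - 4 = 4)
f = sqrt(5) (f = sqrt(1 + 4) = sqrt(5) ≈ 2.2361)
I = 22/3 (I = -2/3 + (3*(5 + 3))/3 = -2/3 + (3*8)/3 = -2/3 + (1/3)*24 = -2/3 + 8 = 22/3 ≈ 7.3333)
p(l) = 2*(3 + 2*l)*(l + sqrt(5)) (p(l) = 2*((l + (l + 3))*(l + sqrt(5))) = 2*((l + (3 + l))*(l + sqrt(5))) = 2*((3 + 2*l)*(l + sqrt(5))) = 2*(3 + 2*l)*(l + sqrt(5)))
p(I)**3 = (4*(22/3)**2 + 6*(22/3) + 6*sqrt(5) + 4*(22/3)*sqrt(5))**3 = (4*(484/9) + 44 + 6*sqrt(5) + 88*sqrt(5)/3)**3 = (1936/9 + 44 + 6*sqrt(5) + 88*sqrt(5)/3)**3 = (2332/9 + 106*sqrt(5)/3)**3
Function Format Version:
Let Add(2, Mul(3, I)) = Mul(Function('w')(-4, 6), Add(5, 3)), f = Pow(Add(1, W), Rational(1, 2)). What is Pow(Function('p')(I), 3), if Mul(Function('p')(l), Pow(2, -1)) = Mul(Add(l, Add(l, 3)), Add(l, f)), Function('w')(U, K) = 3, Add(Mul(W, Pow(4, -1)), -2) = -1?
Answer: Add(Rational(16219255888, 729), Mul(Rational(594316984, 81), Pow(5, Rational(1, 2)))) ≈ 3.8655e+7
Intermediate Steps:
W = 4 (W = Add(8, Mul(4, -1)) = Add(8, -4) = 4)
f = Pow(5, Rational(1, 2)) (f = Pow(Add(1, 4), Rational(1, 2)) = Pow(5, Rational(1, 2)) ≈ 2.2361)
I = Rational(22, 3) (I = Add(Rational(-2, 3), Mul(Rational(1, 3), Mul(3, Add(5, 3)))) = Add(Rational(-2, 3), Mul(Rational(1, 3), Mul(3, 8))) = Add(Rational(-2, 3), Mul(Rational(1, 3), 24)) = Add(Rational(-2, 3), 8) = Rational(22, 3) ≈ 7.3333)
Function('p')(l) = Mul(2, Add(3, Mul(2, l)), Add(l, Pow(5, Rational(1, 2)))) (Function('p')(l) = Mul(2, Mul(Add(l, Add(l, 3)), Add(l, Pow(5, Rational(1, 2))))) = Mul(2, Mul(Add(l, Add(3, l)), Add(l, Pow(5, Rational(1, 2))))) = Mul(2, Mul(Add(3, Mul(2, l)), Add(l, Pow(5, Rational(1, 2))))) = Mul(2, Add(3, Mul(2, l)), Add(l, Pow(5, Rational(1, 2)))))
Pow(Function('p')(I), 3) = Pow(Add(Mul(4, Pow(Rational(22, 3), 2)), Mul(6, Rational(22, 3)), Mul(6, Pow(5, Rational(1, 2))), Mul(4, Rational(22, 3), Pow(5, Rational(1, 2)))), 3) = Pow(Add(Mul(4, Rational(484, 9)), 44, Mul(6, Pow(5, Rational(1, 2))), Mul(Rational(88, 3), Pow(5, Rational(1, 2)))), 3) = Pow(Add(Rational(1936, 9), 44, Mul(6, Pow(5, Rational(1, 2))), Mul(Rational(88, 3), Pow(5, Rational(1, 2)))), 3) = Pow(Add(Rational(2332, 9), Mul(Rational(106, 3), Pow(5, Rational(1, 2)))), 3)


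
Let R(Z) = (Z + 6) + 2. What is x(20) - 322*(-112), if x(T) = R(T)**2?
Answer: 36848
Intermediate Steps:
R(Z) = 8 + Z (R(Z) = (6 + Z) + 2 = 8 + Z)
x(T) = (8 + T)**2
x(20) - 322*(-112) = (8 + 20)**2 - 322*(-112) = 28**2 + 36064 = 784 + 36064 = 36848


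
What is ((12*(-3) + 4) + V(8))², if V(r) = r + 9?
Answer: 225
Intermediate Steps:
V(r) = 9 + r
((12*(-3) + 4) + V(8))² = ((12*(-3) + 4) + (9 + 8))² = ((-36 + 4) + 17)² = (-32 + 17)² = (-15)² = 225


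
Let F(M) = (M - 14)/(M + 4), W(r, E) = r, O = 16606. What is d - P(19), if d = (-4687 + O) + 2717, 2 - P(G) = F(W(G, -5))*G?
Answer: 336677/23 ≈ 14638.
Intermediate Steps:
F(M) = (-14 + M)/(4 + M)
P(G) = 2 - G*(-14 + G)/(4 + G) (P(G) = 2 - (-14 + G)/(4 + G)*G = 2 - G*(-14 + G)/(4 + G))
d = 14636 (d = (-4687 + 16606) + 2717 = 11919 + 2717 = 14636)
d - P(19) = 14636 - (8 - 1*19² + 16*19)/(4 + 19) = 14636 - (8 - 1*361 + 304)/23 = 14636 - (8 - 361 + 304)/23 = 14636 - (-49)/23 = 14636 - 1*(-49/23) = 14636 + 49/23 = 336677/23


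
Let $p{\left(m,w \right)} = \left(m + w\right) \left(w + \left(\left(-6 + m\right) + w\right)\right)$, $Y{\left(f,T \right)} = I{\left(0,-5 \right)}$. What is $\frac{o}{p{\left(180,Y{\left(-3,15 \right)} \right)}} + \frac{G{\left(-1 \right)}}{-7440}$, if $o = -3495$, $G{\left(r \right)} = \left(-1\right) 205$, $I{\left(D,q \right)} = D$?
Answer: $- \frac{10879}{129456} \approx -0.084036$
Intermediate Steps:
$Y{\left(f,T \right)} = 0$
$G{\left(r \right)} = -205$
$p{\left(m,w \right)} = \left(m + w\right) \left(-6 + m + 2 w\right)$ ($p{\left(m,w \right)} = \left(m + w\right) \left(w + \left(-6 + m + w\right)\right) = \left(m + w\right) \left(-6 + m + 2 w\right)$)
$\frac{o}{p{\left(180,Y{\left(-3,15 \right)} \right)}} + \frac{G{\left(-1 \right)}}{-7440} = - \frac{3495}{180^{2} - 1080 - 0 + 2 \cdot 0^{2} + 3 \cdot 180 \cdot 0} - \frac{205}{-7440} = - \frac{3495}{32400 - 1080 + 0 + 2 \cdot 0 + 0} - - \frac{41}{1488} = - \frac{3495}{32400 - 1080 + 0 + 0 + 0} + \frac{41}{1488} = - \frac{3495}{31320} + \frac{41}{1488} = \left(-3495\right) \frac{1}{31320} + \frac{41}{1488} = - \frac{233}{2088} + \frac{41}{1488} = - \frac{10879}{129456}$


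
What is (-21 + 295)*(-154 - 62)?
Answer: -59184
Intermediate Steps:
(-21 + 295)*(-154 - 62) = 274*(-216) = -59184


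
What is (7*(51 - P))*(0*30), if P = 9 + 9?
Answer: 0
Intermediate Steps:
P = 18
(7*(51 - P))*(0*30) = (7*(51 - 1*18))*(0*30) = (7*(51 - 18))*0 = (7*33)*0 = 231*0 = 0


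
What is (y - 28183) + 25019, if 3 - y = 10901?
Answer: -14062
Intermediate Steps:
y = -10898 (y = 3 - 1*10901 = 3 - 10901 = -10898)
(y - 28183) + 25019 = (-10898 - 28183) + 25019 = -39081 + 25019 = -14062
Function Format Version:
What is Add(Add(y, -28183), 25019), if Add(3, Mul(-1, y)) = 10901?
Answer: -14062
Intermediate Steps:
y = -10898 (y = Add(3, Mul(-1, 10901)) = Add(3, -10901) = -10898)
Add(Add(y, -28183), 25019) = Add(Add(-10898, -28183), 25019) = Add(-39081, 25019) = -14062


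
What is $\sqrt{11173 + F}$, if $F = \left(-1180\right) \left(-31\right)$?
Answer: $53 \sqrt{17} \approx 218.52$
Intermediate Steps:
$F = 36580$
$\sqrt{11173 + F} = \sqrt{11173 + 36580} = \sqrt{47753} = 53 \sqrt{17}$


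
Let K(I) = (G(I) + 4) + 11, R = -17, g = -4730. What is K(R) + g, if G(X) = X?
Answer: -4732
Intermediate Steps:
K(I) = 15 + I (K(I) = (I + 4) + 11 = (4 + I) + 11 = 15 + I)
K(R) + g = (15 - 17) - 4730 = -2 - 4730 = -4732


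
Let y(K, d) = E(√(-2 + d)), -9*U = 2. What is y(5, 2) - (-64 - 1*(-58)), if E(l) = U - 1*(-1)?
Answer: 61/9 ≈ 6.7778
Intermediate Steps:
U = -2/9 (U = -⅑*2 = -2/9 ≈ -0.22222)
E(l) = 7/9 (E(l) = -2/9 - 1*(-1) = -2/9 + 1 = 7/9)
y(K, d) = 7/9
y(5, 2) - (-64 - 1*(-58)) = 7/9 - (-64 - 1*(-58)) = 7/9 - (-64 + 58) = 7/9 - 1*(-6) = 7/9 + 6 = 61/9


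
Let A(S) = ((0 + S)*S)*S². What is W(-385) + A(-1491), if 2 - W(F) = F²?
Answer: 4942088984338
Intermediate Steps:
W(F) = 2 - F²
A(S) = S⁴ (A(S) = (S*S)*S² = S²*S² = S⁴)
W(-385) + A(-1491) = (2 - 1*(-385)²) + (-1491)⁴ = (2 - 1*148225) + 4942089132561 = (2 - 148225) + 4942089132561 = -148223 + 4942089132561 = 4942088984338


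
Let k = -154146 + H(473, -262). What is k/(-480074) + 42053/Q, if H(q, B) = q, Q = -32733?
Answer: -15158373613/15714262242 ≈ -0.96463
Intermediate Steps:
k = -153673 (k = -154146 + 473 = -153673)
k/(-480074) + 42053/Q = -153673/(-480074) + 42053/(-32733) = -153673*(-1/480074) + 42053*(-1/32733) = 153673/480074 - 42053/32733 = -15158373613/15714262242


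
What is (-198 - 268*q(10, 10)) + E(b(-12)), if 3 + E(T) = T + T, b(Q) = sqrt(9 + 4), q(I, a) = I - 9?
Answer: -469 + 2*sqrt(13) ≈ -461.79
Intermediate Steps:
q(I, a) = -9 + I
b(Q) = sqrt(13)
E(T) = -3 + 2*T (E(T) = -3 + (T + T) = -3 + 2*T)
(-198 - 268*q(10, 10)) + E(b(-12)) = (-198 - 268*(-9 + 10)) + (-3 + 2*sqrt(13)) = (-198 - 268*1) + (-3 + 2*sqrt(13)) = (-198 - 268) + (-3 + 2*sqrt(13)) = -466 + (-3 + 2*sqrt(13)) = -469 + 2*sqrt(13)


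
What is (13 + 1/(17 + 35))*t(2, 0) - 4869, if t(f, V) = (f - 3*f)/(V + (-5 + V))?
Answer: -315808/65 ≈ -4858.6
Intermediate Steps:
t(f, V) = -2*f/(-5 + 2*V) (t(f, V) = (-2*f)/(-5 + 2*V) = -2*f/(-5 + 2*V))
(13 + 1/(17 + 35))*t(2, 0) - 4869 = (13 + 1/(17 + 35))*(-2*2/(-5 + 2*0)) - 4869 = (13 + 1/52)*(-2*2/(-5 + 0)) - 4869 = (13 + 1/52)*(-2*2/(-5)) - 4869 = 677*(-2*2*(-1/5))/52 - 4869 = (677/52)*(4/5) - 4869 = 677/65 - 4869 = -315808/65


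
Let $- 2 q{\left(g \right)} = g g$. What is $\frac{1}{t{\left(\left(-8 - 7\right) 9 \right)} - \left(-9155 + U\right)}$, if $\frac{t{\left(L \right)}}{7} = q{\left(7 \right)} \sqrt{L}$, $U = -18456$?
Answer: $\frac{110444}{3065351899} + \frac{2058 i \sqrt{15}}{3065351899} \approx 3.603 \cdot 10^{-5} + 2.6002 \cdot 10^{-6} i$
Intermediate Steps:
$q{\left(g \right)} = - \frac{g^{2}}{2}$ ($q{\left(g \right)} = - \frac{g g}{2} = - \frac{g^{2}}{2}$)
$t{\left(L \right)} = - \frac{343 \sqrt{L}}{2}$ ($t{\left(L \right)} = 7 - \frac{7^{2}}{2} \sqrt{L} = 7 \left(- \frac{1}{2}\right) 49 \sqrt{L} = 7 \left(- \frac{49 \sqrt{L}}{2}\right) = - \frac{343 \sqrt{L}}{2}$)
$\frac{1}{t{\left(\left(-8 - 7\right) 9 \right)} - \left(-9155 + U\right)} = \frac{1}{- \frac{343 \sqrt{\left(-8 - 7\right) 9}}{2} + \left(9155 - -18456\right)} = \frac{1}{- \frac{343 \sqrt{\left(-15\right) 9}}{2} + \left(9155 + 18456\right)} = \frac{1}{- \frac{343 \sqrt{-135}}{2} + 27611} = \frac{1}{- \frac{343 \cdot 3 i \sqrt{15}}{2} + 27611} = \frac{1}{- \frac{1029 i \sqrt{15}}{2} + 27611} = \frac{1}{27611 - \frac{1029 i \sqrt{15}}{2}}$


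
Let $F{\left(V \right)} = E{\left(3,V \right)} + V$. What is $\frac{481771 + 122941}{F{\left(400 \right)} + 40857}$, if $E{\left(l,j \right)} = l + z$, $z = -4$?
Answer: $\frac{75589}{5157} \approx 14.658$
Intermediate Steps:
$E{\left(l,j \right)} = -4 + l$ ($E{\left(l,j \right)} = l - 4 = -4 + l$)
$F{\left(V \right)} = -1 + V$ ($F{\left(V \right)} = \left(-4 + 3\right) + V = -1 + V$)
$\frac{481771 + 122941}{F{\left(400 \right)} + 40857} = \frac{481771 + 122941}{\left(-1 + 400\right) + 40857} = \frac{604712}{399 + 40857} = \frac{604712}{41256} = 604712 \cdot \frac{1}{41256} = \frac{75589}{5157}$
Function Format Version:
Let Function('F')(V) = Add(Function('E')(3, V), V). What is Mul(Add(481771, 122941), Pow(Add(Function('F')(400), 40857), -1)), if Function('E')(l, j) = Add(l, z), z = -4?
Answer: Rational(75589, 5157) ≈ 14.658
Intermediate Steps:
Function('E')(l, j) = Add(-4, l) (Function('E')(l, j) = Add(l, -4) = Add(-4, l))
Function('F')(V) = Add(-1, V) (Function('F')(V) = Add(Add(-4, 3), V) = Add(-1, V))
Mul(Add(481771, 122941), Pow(Add(Function('F')(400), 40857), -1)) = Mul(Add(481771, 122941), Pow(Add(Add(-1, 400), 40857), -1)) = Mul(604712, Pow(Add(399, 40857), -1)) = Mul(604712, Pow(41256, -1)) = Mul(604712, Rational(1, 41256)) = Rational(75589, 5157)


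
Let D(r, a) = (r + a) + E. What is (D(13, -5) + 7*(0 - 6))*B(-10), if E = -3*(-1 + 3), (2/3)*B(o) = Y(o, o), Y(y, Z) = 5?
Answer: -300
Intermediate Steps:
B(o) = 15/2 (B(o) = (3/2)*5 = 15/2)
E = -6 (E = -3*2 = -6)
D(r, a) = -6 + a + r (D(r, a) = (r + a) - 6 = (a + r) - 6 = -6 + a + r)
(D(13, -5) + 7*(0 - 6))*B(-10) = ((-6 - 5 + 13) + 7*(0 - 6))*(15/2) = (2 + 7*(-6))*(15/2) = (2 - 42)*(15/2) = -40*15/2 = -300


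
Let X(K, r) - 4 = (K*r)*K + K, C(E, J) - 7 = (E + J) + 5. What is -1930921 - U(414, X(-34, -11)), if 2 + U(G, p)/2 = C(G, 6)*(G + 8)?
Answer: -2295525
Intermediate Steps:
C(E, J) = 12 + E + J (C(E, J) = 7 + ((E + J) + 5) = 7 + (5 + E + J) = 12 + E + J)
X(K, r) = 4 + K + r*K² (X(K, r) = 4 + ((K*r)*K + K) = 4 + (r*K² + K) = 4 + (K + r*K²) = 4 + K + r*K²)
U(G, p) = -4 + 2*(8 + G)*(18 + G) (U(G, p) = -4 + 2*((12 + G + 6)*(G + 8)) = -4 + 2*((18 + G)*(8 + G)) = -4 + 2*((8 + G)*(18 + G)) = -4 + 2*(8 + G)*(18 + G))
-1930921 - U(414, X(-34, -11)) = -1930921 - (284 + 2*414² + 52*414) = -1930921 - (284 + 2*171396 + 21528) = -1930921 - (284 + 342792 + 21528) = -1930921 - 1*364604 = -1930921 - 364604 = -2295525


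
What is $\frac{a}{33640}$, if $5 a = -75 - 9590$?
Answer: $- \frac{1933}{33640} \approx -0.057461$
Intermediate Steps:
$a = -1933$ ($a = \frac{-75 - 9590}{5} = \frac{1}{5} \left(-9665\right) = -1933$)
$\frac{a}{33640} = - \frac{1933}{33640}$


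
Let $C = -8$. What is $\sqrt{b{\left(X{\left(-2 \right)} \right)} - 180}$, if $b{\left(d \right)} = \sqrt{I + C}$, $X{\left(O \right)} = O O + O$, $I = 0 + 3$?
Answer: $\sqrt{-180 + i \sqrt{5}} \approx 0.08333 + 13.417 i$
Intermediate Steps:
$I = 3$
$X{\left(O \right)} = O + O^{2}$ ($X{\left(O \right)} = O^{2} + O = O + O^{2}$)
$b{\left(d \right)} = i \sqrt{5}$ ($b{\left(d \right)} = \sqrt{3 - 8} = \sqrt{-5} = i \sqrt{5}$)
$\sqrt{b{\left(X{\left(-2 \right)} \right)} - 180} = \sqrt{i \sqrt{5} - 180} = \sqrt{-180 + i \sqrt{5}}$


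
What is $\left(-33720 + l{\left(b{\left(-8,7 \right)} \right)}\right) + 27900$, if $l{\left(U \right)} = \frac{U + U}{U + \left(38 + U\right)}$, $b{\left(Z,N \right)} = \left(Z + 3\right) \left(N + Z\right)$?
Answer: $- \frac{139675}{24} \approx -5819.8$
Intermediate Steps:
$b{\left(Z,N \right)} = \left(3 + Z\right) \left(N + Z\right)$
$l{\left(U \right)} = \frac{2 U}{38 + 2 U}$
$\left(-33720 + l{\left(b{\left(-8,7 \right)} \right)}\right) + 27900 = \left(-33720 + \frac{\left(-8\right)^{2} + 3 \cdot 7 + 3 \left(-8\right) + 7 \left(-8\right)}{19 + \left(\left(-8\right)^{2} + 3 \cdot 7 + 3 \left(-8\right) + 7 \left(-8\right)\right)}\right) + 27900 = \left(-33720 + \frac{64 + 21 - 24 - 56}{19 + \left(64 + 21 - 24 - 56\right)}\right) + 27900 = \left(-33720 + \frac{5}{19 + 5}\right) + 27900 = \left(-33720 + \frac{5}{24}\right) + 27900 = - \frac{809275}{24} + 27900 = - \frac{139675}{24}$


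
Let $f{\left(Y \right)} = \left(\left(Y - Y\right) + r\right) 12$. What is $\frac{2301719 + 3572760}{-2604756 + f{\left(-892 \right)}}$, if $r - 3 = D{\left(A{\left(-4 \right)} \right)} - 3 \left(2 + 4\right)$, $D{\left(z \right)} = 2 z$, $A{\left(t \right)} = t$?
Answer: $- \frac{5874479}{2605032} \approx -2.2551$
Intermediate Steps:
$r = -23$ ($r = 3 + \left(2 \left(-4\right) - 3 \left(2 + 4\right)\right) = 3 - \left(8 + 3 \cdot 6\right) = 3 - 26 = -23$)
$f{\left(Y \right)} = -276$ ($f{\left(Y \right)} = \left(\left(Y - Y\right) - 23\right) 12 = \left(0 - 23\right) 12 = \left(-23\right) 12 = -276$)
$\frac{2301719 + 3572760}{-2604756 + f{\left(-892 \right)}} = \frac{2301719 + 3572760}{-2604756 - 276} = \frac{5874479}{-2605032} = 5874479 \left(- \frac{1}{2605032}\right) = - \frac{5874479}{2605032}$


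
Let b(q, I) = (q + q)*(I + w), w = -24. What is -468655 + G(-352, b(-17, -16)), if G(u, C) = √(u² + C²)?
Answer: -468655 + 16*√7709 ≈ -4.6725e+5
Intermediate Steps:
b(q, I) = 2*q*(-24 + I) (b(q, I) = (q + q)*(I - 24) = (2*q)*(-24 + I) = 2*q*(-24 + I))
G(u, C) = √(C² + u²)
-468655 + G(-352, b(-17, -16)) = -468655 + √((2*(-17)*(-24 - 16))² + (-352)²) = -468655 + √((2*(-17)*(-40))² + 123904) = -468655 + √(1360² + 123904) = -468655 + √(1849600 + 123904) = -468655 + √1973504 = -468655 + 16*√7709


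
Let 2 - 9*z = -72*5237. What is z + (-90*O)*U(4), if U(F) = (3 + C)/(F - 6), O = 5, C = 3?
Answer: 389216/9 ≈ 43246.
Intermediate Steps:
z = 377066/9 (z = 2/9 - (-8)*5237 = 2/9 - 1/9*(-377064) = 2/9 + 41896 = 377066/9 ≈ 41896.)
U(F) = 6/(-6 + F) (U(F) = (3 + 3)/(F - 6) = 6/(-6 + F))
z + (-90*O)*U(4) = 377066/9 + (-90*5)*(6/(-6 + 4)) = 377066/9 - 2700/(-2) = 377066/9 - 2700*(-1)/2 = 377066/9 - 450*(-3) = 377066/9 + 1350 = 389216/9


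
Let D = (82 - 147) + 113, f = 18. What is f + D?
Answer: 66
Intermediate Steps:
D = 48 (D = -65 + 113 = 48)
f + D = 18 + 48 = 66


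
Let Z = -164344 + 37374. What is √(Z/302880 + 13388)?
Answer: √767579407971/7572 ≈ 115.70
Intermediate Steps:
Z = -126970
√(Z/302880 + 13388) = √(-126970/302880 + 13388) = √(-126970*1/302880 + 13388) = √(-12697/30288 + 13388) = √(405483047/30288) = √767579407971/7572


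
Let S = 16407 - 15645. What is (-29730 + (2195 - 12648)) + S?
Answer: -39421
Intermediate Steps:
S = 762
(-29730 + (2195 - 12648)) + S = (-29730 + (2195 - 12648)) + 762 = (-29730 - 10453) + 762 = -40183 + 762 = -39421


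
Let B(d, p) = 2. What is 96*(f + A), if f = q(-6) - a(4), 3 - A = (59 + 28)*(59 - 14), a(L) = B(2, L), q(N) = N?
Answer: -376320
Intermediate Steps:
a(L) = 2
A = -3912 (A = 3 - (59 + 28)*(59 - 14) = 3 - 87*45 = 3 - 1*3915 = 3 - 3915 = -3912)
f = -8 (f = -6 - 1*2 = -6 - 2 = -8)
96*(f + A) = 96*(-8 - 3912) = 96*(-3920) = -376320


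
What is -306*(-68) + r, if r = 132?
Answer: 20940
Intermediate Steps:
-306*(-68) + r = -306*(-68) + 132 = 20808 + 132 = 20940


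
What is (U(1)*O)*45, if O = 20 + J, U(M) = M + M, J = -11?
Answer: 810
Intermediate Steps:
U(M) = 2*M
O = 9 (O = 20 - 11 = 9)
(U(1)*O)*45 = ((2*1)*9)*45 = (2*9)*45 = 18*45 = 810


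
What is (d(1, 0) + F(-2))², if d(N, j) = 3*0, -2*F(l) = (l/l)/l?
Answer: 1/16 ≈ 0.062500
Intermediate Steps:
F(l) = -1/(2*l) (F(l) = -l/l/(2*l) = -1/(2*l))
d(N, j) = 0
(d(1, 0) + F(-2))² = (0 - ½/(-2))² = (0 - ½*(-½))² = (0 + ¼)² = (¼)² = 1/16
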